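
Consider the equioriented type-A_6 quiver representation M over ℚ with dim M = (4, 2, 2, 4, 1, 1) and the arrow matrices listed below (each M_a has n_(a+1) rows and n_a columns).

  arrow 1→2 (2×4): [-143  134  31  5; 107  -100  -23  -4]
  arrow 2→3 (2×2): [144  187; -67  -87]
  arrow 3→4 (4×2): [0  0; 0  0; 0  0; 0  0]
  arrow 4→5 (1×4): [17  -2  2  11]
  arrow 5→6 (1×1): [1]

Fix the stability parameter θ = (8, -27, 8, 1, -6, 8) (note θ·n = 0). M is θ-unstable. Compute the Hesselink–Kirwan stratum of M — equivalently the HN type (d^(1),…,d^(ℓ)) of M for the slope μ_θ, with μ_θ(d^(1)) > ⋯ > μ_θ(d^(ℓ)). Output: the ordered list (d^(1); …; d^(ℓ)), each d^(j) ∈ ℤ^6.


Via rank(M_{q-1}∘⋯∘M_p): M ≅ I[1,1]^2, I[1,3]^2, I[4,4]^3, I[4,6].
μ_θ-semistable layers: μ^(1)=8; μ^(2)=1; μ^(3)=-5/2; μ^(4)=-19/2

((2, 0, 2, 0, 0, 1); (0, 0, 0, 3, 0, 0); (0, 0, 0, 1, 1, 0); (2, 2, 0, 0, 0, 0))


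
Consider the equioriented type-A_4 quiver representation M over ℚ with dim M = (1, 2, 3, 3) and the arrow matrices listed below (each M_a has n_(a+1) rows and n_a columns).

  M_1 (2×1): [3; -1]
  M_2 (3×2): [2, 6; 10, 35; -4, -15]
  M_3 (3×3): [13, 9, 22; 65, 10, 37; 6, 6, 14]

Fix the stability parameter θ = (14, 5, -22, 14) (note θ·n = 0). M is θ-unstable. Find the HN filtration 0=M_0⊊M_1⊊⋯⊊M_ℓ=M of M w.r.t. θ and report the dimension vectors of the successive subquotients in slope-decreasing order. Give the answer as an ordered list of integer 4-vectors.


Via rank(M_{q-1}∘⋯∘M_p): M ≅ I[1,4], I[2,4], I[3,4].
μ_θ-semistable layers: μ^(1)=14; μ^(2)=-1; μ^(3)=-17/2; μ^(4)=-22

((0, 0, 0, 3); (1, 1, 1, 0); (0, 1, 1, 0); (0, 0, 1, 0))


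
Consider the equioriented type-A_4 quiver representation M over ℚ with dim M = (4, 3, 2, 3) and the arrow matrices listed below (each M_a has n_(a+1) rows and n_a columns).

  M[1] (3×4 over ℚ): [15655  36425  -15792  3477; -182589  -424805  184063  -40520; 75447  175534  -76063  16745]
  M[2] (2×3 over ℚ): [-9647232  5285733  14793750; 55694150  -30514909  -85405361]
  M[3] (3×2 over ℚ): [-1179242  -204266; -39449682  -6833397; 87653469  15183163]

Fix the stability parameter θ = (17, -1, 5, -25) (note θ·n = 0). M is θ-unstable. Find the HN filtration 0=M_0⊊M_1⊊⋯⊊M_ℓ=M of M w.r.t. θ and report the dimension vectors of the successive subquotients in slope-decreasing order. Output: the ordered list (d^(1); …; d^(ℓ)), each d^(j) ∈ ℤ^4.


Barcode: M ≅ I[1,1], I[1,2], I[1,4]^2, I[4,4]. HN layers by μ_θ (4 steps, strictly decreasing):
  μ^(1)=17; μ^(2)=8; μ^(3)=-1; μ^(4)=-25

((1, 0, 0, 0); (1, 1, 0, 0); (2, 2, 2, 2); (0, 0, 0, 1))


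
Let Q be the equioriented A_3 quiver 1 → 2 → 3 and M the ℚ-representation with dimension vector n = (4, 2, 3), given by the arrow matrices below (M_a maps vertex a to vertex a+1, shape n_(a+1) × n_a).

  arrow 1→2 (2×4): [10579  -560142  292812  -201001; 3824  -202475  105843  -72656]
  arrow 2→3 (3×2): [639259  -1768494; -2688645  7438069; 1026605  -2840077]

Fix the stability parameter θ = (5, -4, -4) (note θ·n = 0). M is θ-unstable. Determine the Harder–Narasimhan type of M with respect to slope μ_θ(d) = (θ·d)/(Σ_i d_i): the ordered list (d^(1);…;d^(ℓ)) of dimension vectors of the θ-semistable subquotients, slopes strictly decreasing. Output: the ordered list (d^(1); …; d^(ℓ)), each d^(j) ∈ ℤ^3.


Interval decomposition of M: I[1,1]^2, I[1,3]^2, I[3,3].
HN type (ℓ=3): μ^(1)=5; μ^(2)=-1; μ^(3)=-4

((2, 0, 0); (2, 2, 2); (0, 0, 1))


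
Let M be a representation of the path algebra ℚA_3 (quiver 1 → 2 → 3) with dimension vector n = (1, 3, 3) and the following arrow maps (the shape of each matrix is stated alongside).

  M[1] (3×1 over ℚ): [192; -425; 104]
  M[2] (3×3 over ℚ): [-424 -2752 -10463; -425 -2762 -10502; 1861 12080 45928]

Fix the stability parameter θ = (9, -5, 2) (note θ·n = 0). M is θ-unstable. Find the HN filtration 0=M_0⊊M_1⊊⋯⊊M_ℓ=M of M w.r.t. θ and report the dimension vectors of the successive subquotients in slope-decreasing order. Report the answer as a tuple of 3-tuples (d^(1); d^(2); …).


Via rank(M_{q-1}∘⋯∘M_p): M ≅ I[1,3], I[2,3]^2.
μ_θ-semistable layers: μ^(1)=2; μ^(2)=-5

((1, 1, 3); (0, 2, 0))


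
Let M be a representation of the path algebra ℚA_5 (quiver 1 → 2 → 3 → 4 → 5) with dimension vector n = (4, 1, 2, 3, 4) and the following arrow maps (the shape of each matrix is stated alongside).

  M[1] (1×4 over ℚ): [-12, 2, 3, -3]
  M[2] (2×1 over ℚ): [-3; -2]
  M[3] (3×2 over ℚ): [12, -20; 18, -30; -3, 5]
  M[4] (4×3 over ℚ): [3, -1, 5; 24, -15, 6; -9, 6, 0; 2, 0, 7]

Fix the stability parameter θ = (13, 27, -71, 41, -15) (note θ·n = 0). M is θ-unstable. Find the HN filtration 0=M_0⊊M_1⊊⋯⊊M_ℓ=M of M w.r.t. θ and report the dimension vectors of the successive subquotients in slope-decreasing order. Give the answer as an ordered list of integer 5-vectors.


Via rank(M_{q-1}∘⋯∘M_p): M ≅ I[1,1]^3, I[1,5], I[3,3], I[4,5]^2, I[5,5].
μ_θ-semistable layers: μ^(1)=13; μ^(2)=-31/3; μ^(3)=-15; μ^(4)=-71

((3, 0, 0, 3, 3); (1, 1, 1, 0, 0); (0, 0, 0, 0, 1); (0, 0, 1, 0, 0))


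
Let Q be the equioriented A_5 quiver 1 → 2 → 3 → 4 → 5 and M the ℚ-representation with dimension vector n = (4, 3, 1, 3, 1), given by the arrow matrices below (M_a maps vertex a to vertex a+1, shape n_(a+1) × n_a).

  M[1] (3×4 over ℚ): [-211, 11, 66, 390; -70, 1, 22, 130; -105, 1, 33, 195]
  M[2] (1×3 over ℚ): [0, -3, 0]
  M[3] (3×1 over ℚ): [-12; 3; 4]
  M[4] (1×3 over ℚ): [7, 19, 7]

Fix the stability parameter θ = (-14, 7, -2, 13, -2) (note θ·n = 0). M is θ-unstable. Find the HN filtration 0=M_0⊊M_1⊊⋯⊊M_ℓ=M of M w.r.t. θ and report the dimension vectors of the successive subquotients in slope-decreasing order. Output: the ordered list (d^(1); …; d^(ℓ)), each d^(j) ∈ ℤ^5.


Barcode: M ≅ I[1,1], I[1,2]^2, I[1,5], I[4,4]^2. HN layers by μ_θ (5 steps, strictly decreasing):
  μ^(1)=13; μ^(2)=7; μ^(3)=11/2; μ^(4)=5/2; μ^(5)=-14

((0, 0, 0, 2, 0); (0, 2, 0, 0, 0); (0, 0, 0, 1, 1); (0, 1, 1, 0, 0); (4, 0, 0, 0, 0))


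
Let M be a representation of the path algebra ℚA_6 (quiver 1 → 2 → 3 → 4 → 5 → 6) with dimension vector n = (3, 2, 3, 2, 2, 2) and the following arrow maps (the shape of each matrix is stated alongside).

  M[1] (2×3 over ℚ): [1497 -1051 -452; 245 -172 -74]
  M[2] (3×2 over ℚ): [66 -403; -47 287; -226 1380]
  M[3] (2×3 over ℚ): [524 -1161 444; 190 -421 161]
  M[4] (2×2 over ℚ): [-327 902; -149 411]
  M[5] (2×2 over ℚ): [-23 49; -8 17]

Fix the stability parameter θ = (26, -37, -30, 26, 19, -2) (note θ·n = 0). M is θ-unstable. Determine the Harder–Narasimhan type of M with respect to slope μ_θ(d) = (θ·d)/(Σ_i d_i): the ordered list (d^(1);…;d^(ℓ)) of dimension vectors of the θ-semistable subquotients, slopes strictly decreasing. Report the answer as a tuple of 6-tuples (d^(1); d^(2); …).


Barcode: M ≅ I[1,1], I[1,3], I[1,6], I[3,6]. HN layers by μ_θ (4 steps, strictly decreasing):
  μ^(1)=26; μ^(2)=43/3; μ^(3)=-41/3; μ^(4)=-30

((1, 0, 0, 0, 0, 0); (0, 0, 0, 2, 2, 2); (2, 2, 2, 0, 0, 0); (0, 0, 1, 0, 0, 0))


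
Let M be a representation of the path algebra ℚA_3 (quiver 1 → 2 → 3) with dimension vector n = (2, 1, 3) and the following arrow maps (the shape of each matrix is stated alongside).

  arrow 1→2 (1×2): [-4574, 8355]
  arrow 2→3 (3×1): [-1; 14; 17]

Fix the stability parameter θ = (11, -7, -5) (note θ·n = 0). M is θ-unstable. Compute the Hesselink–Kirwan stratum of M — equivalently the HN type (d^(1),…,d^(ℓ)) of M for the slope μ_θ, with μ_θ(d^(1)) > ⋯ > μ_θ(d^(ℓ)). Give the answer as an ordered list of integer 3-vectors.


Via rank(M_{q-1}∘⋯∘M_p): M ≅ I[1,1], I[1,3], I[3,3]^2.
μ_θ-semistable layers: μ^(1)=11; μ^(2)=-1/3; μ^(3)=-5

((1, 0, 0); (1, 1, 1); (0, 0, 2))


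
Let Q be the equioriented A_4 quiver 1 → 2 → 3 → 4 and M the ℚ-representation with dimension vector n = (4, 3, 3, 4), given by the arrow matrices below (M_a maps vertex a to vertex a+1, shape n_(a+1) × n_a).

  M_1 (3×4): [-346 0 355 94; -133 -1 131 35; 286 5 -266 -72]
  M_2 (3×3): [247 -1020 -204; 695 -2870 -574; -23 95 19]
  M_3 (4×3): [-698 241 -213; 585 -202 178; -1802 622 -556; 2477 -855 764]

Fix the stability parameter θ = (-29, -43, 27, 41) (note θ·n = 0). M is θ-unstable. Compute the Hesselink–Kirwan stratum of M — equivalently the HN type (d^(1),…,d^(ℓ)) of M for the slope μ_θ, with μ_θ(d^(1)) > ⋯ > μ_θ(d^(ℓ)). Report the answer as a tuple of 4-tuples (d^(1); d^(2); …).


Interval decomposition of M: I[1,1], I[1,2], I[1,4]^2, I[3,4], I[4,4].
HN type (ℓ=4): μ^(1)=41; μ^(2)=27; μ^(3)=-29; μ^(4)=-36

((0, 0, 0, 4); (0, 0, 3, 0); (1, 0, 0, 0); (3, 3, 0, 0))


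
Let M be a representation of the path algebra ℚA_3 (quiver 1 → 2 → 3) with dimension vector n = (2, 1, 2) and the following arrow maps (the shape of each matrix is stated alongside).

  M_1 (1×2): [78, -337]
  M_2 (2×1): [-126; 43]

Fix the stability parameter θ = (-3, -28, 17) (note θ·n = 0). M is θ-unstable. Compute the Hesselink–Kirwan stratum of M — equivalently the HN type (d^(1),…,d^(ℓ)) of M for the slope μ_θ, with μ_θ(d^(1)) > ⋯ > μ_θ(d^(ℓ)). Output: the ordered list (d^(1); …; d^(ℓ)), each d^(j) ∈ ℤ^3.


Via rank(M_{q-1}∘⋯∘M_p): M ≅ I[1,1], I[1,3], I[3,3].
μ_θ-semistable layers: μ^(1)=17; μ^(2)=-3; μ^(3)=-31/2

((0, 0, 2); (1, 0, 0); (1, 1, 0))


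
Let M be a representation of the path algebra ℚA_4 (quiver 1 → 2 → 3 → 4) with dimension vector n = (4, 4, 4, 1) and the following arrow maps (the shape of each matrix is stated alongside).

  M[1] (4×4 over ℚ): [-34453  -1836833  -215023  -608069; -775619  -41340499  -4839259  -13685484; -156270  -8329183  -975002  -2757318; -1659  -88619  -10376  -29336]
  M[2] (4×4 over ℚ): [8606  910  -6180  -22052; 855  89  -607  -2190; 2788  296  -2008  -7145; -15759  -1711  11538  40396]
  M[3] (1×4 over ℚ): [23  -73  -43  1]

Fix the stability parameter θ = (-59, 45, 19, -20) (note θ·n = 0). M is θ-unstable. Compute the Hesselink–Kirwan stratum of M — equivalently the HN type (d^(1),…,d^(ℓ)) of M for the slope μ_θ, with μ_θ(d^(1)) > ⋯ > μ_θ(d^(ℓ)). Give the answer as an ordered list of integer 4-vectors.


Interval decomposition of M: I[1,2], I[1,3]^2, I[1,4], I[3,3].
HN type (ℓ=5): μ^(1)=45; μ^(2)=32; μ^(3)=19; μ^(4)=44/3; μ^(5)=-59

((0, 1, 0, 0); (0, 2, 2, 0); (0, 0, 1, 0); (0, 1, 1, 1); (4, 0, 0, 0))


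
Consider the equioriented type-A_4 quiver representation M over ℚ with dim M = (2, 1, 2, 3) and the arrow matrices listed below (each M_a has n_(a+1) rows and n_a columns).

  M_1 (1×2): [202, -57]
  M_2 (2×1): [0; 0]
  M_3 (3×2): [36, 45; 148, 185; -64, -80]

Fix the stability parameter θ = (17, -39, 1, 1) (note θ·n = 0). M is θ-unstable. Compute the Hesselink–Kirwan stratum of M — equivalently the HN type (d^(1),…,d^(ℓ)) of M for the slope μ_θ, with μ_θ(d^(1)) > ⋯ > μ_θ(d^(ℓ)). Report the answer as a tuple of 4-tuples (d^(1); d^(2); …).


Barcode: M ≅ I[1,1], I[1,2], I[3,3], I[3,4], I[4,4]^2. HN layers by μ_θ (3 steps, strictly decreasing):
  μ^(1)=17; μ^(2)=1; μ^(3)=-11

((1, 0, 0, 0); (0, 0, 2, 3); (1, 1, 0, 0))


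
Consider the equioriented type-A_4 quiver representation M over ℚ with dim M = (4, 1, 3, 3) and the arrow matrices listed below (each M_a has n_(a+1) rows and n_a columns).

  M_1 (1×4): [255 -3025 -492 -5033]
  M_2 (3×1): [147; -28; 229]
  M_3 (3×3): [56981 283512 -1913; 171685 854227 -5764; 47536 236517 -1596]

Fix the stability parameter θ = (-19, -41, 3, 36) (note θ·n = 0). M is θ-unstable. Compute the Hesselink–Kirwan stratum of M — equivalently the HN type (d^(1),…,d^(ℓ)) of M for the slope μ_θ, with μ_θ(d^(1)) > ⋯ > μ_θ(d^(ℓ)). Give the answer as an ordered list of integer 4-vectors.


Via rank(M_{q-1}∘⋯∘M_p): M ≅ I[1,1]^3, I[1,4], I[3,4]^2.
μ_θ-semistable layers: μ^(1)=36; μ^(2)=3; μ^(3)=-19; μ^(4)=-30

((0, 0, 0, 3); (0, 0, 3, 0); (3, 0, 0, 0); (1, 1, 0, 0))


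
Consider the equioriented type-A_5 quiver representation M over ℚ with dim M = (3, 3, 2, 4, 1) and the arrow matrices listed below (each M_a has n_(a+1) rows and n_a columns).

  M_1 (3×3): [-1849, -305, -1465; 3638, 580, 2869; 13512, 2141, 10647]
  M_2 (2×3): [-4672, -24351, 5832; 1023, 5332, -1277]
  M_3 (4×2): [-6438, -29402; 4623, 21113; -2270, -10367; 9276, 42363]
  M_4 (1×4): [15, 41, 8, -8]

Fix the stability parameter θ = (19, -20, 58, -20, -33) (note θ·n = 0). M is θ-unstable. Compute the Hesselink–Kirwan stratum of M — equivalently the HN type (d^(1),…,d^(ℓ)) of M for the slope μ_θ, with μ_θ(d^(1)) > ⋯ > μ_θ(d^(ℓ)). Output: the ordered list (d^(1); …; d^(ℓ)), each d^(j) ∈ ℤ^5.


Via rank(M_{q-1}∘⋯∘M_p): M ≅ I[1,2], I[1,4], I[1,5], I[4,4]^2.
μ_θ-semistable layers: μ^(1)=19; μ^(2)=5/3; μ^(3)=-1/2; μ^(4)=-20

((0, 0, 1, 1, 0); (0, 0, 1, 1, 1); (3, 3, 0, 0, 0); (0, 0, 0, 2, 0))


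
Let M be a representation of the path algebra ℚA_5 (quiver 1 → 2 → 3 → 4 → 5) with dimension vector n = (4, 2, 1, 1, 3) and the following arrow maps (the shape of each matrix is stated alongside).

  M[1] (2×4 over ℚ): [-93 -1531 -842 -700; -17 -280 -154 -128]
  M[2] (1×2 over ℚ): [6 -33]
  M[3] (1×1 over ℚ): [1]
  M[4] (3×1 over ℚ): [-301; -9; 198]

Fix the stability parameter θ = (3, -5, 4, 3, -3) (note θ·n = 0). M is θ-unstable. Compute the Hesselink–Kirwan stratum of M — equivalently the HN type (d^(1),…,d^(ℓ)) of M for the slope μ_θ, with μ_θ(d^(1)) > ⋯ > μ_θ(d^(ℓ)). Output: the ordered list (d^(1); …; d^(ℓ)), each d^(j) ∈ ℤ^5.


Barcode: M ≅ I[1,1]^2, I[1,2], I[1,5], I[5,5]^2. HN layers by μ_θ (4 steps, strictly decreasing):
  μ^(1)=3; μ^(2)=4/3; μ^(3)=-1; μ^(4)=-3

((2, 0, 0, 0, 0); (0, 0, 1, 1, 1); (2, 2, 0, 0, 0); (0, 0, 0, 0, 2))


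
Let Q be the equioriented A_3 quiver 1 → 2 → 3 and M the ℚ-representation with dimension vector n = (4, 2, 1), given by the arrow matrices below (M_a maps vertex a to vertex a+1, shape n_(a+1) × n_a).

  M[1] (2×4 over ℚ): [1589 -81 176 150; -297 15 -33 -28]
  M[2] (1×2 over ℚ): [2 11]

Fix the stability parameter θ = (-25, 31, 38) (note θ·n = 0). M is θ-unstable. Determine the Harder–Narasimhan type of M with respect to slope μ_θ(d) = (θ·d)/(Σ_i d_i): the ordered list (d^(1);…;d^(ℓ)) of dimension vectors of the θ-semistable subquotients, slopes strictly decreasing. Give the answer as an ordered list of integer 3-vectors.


Via rank(M_{q-1}∘⋯∘M_p): M ≅ I[1,1]^2, I[1,2], I[1,3].
μ_θ-semistable layers: μ^(1)=38; μ^(2)=31; μ^(3)=-25

((0, 0, 1); (0, 2, 0); (4, 0, 0))


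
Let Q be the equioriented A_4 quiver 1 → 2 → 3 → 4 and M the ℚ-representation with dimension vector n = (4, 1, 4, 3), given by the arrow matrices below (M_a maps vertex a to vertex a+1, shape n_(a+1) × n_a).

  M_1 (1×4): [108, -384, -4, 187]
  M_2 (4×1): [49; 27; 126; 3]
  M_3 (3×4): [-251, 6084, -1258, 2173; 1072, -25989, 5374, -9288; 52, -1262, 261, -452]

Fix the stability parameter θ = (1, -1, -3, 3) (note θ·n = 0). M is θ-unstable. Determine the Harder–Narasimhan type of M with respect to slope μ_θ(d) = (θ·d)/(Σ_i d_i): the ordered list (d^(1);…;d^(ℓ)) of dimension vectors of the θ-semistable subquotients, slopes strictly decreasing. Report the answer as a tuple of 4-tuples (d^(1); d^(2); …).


Via rank(M_{q-1}∘⋯∘M_p): M ≅ I[1,1]^3, I[1,4], I[3,3], I[3,4]^2.
μ_θ-semistable layers: μ^(1)=3; μ^(2)=1; μ^(3)=-1; μ^(4)=-3

((0, 0, 0, 3); (3, 0, 0, 0); (1, 1, 1, 0); (0, 0, 3, 0))


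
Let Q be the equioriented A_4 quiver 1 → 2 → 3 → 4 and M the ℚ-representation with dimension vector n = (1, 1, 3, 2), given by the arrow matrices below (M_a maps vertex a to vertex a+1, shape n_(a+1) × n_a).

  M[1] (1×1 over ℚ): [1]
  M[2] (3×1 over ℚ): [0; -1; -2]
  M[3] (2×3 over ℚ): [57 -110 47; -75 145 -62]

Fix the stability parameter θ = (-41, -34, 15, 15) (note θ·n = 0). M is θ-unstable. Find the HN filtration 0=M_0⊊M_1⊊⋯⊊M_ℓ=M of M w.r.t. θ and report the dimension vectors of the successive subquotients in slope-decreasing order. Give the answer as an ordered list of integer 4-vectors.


Via rank(M_{q-1}∘⋯∘M_p): M ≅ I[1,4], I[3,3], I[3,4].
μ_θ-semistable layers: μ^(1)=15; μ^(2)=-34; μ^(3)=-41

((0, 0, 3, 2); (0, 1, 0, 0); (1, 0, 0, 0))


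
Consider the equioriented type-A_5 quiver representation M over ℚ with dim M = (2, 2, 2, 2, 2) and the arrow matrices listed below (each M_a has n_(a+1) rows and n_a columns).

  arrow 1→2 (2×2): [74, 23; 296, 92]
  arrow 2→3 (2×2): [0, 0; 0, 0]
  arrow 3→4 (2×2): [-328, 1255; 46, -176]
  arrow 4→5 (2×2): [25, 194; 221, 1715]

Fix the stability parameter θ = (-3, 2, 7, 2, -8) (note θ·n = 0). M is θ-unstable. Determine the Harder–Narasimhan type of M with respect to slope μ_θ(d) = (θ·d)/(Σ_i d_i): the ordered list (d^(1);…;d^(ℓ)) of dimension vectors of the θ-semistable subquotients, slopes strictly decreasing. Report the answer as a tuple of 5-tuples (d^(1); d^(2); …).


Via rank(M_{q-1}∘⋯∘M_p): M ≅ I[1,1], I[1,2], I[2,2], I[3,5]^2.
μ_θ-semistable layers: μ^(1)=2; μ^(2)=1/3; μ^(3)=-3

((0, 2, 0, 0, 0); (0, 0, 2, 2, 2); (2, 0, 0, 0, 0))


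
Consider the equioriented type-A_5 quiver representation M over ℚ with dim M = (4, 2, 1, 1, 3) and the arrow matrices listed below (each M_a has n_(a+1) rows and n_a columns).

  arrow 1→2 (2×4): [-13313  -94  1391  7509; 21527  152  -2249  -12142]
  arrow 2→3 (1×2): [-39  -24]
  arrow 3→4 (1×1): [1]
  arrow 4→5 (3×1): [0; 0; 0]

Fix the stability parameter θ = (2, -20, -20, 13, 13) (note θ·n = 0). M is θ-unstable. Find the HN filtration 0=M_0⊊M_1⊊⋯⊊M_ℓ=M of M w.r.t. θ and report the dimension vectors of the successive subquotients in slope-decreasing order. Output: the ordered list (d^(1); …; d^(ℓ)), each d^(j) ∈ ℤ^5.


Barcode: M ≅ I[1,1]^2, I[1,2], I[1,4], I[5,5]^3. HN layers by μ_θ (4 steps, strictly decreasing):
  μ^(1)=13; μ^(2)=2; μ^(3)=-9; μ^(4)=-38/3

((0, 0, 0, 1, 3); (2, 0, 0, 0, 0); (1, 1, 0, 0, 0); (1, 1, 1, 0, 0))


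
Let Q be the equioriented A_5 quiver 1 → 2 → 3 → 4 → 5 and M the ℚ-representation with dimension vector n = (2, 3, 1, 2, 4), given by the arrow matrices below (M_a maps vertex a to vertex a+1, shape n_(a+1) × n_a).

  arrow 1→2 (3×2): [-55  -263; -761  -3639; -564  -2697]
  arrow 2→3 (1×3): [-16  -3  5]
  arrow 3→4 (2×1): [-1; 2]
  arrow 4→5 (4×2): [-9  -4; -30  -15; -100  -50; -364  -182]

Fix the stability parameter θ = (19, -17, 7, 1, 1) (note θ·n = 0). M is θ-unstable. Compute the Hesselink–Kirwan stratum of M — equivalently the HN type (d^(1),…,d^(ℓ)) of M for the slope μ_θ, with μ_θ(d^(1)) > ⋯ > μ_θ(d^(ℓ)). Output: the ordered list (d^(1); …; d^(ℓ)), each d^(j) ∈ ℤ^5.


Barcode: M ≅ I[1,2], I[1,5], I[2,2], I[4,5], I[5,5]^2. HN layers by μ_θ (3 steps, strictly decreasing):
  μ^(1)=3; μ^(2)=1; μ^(3)=-17

((0, 0, 1, 1, 1); (2, 2, 0, 1, 3); (0, 1, 0, 0, 0))


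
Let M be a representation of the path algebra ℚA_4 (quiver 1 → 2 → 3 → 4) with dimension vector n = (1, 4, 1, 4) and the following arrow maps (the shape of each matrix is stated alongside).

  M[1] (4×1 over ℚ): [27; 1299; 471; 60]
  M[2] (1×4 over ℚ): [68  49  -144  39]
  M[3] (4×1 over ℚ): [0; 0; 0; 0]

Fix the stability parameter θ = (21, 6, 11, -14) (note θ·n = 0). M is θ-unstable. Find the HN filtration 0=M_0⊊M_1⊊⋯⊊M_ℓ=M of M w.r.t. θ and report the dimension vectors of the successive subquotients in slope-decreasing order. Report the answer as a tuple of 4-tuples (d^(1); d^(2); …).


Barcode: M ≅ I[1,3], I[2,2]^3, I[4,4]^4. HN layers by μ_θ (3 steps, strictly decreasing):
  μ^(1)=38/3; μ^(2)=6; μ^(3)=-14

((1, 1, 1, 0); (0, 3, 0, 0); (0, 0, 0, 4))


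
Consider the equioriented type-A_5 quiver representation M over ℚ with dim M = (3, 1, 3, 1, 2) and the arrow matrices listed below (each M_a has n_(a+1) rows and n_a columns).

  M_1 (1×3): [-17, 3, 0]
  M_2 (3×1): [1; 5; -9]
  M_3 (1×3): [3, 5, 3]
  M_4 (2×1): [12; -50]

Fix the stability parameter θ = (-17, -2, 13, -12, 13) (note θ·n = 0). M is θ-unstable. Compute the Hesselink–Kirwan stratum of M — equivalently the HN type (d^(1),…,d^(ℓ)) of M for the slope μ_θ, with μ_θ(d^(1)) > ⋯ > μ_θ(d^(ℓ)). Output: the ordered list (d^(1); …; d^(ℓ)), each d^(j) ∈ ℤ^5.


Interval decomposition of M: I[1,1]^2, I[1,5], I[3,3]^2, I[5,5].
HN type (ℓ=4): μ^(1)=13; μ^(2)=1/2; μ^(3)=-2; μ^(4)=-17

((0, 0, 2, 0, 2); (0, 0, 1, 1, 0); (0, 1, 0, 0, 0); (3, 0, 0, 0, 0))


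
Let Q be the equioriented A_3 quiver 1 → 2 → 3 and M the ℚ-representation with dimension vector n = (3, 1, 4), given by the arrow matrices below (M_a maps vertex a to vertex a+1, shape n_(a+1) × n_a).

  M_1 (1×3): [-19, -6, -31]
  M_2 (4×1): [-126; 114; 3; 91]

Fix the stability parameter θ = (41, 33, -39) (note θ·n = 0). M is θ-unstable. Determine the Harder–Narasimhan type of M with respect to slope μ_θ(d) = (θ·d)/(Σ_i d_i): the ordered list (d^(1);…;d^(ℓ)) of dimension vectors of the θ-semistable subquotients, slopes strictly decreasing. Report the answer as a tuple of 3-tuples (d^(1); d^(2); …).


Interval decomposition of M: I[1,1]^2, I[1,3], I[3,3]^3.
HN type (ℓ=3): μ^(1)=41; μ^(2)=35/3; μ^(3)=-39

((2, 0, 0); (1, 1, 1); (0, 0, 3))


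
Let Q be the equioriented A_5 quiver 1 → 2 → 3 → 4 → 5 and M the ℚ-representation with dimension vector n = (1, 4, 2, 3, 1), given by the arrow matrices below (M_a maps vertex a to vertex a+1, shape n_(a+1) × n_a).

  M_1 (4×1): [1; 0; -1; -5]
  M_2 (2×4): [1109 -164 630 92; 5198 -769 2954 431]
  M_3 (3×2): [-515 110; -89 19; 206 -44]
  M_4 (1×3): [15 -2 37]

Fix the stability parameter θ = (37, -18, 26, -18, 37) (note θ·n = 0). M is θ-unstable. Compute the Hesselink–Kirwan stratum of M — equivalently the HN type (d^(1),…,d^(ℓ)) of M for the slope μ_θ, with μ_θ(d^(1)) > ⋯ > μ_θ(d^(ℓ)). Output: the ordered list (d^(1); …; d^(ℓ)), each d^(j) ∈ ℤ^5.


Interval decomposition of M: I[1,5], I[2,2]^2, I[2,4], I[4,4].
HN type (ℓ=4): μ^(1)=37; μ^(2)=27/4; μ^(3)=4; μ^(4)=-18

((0, 0, 0, 0, 1); (1, 1, 1, 1, 0); (0, 0, 1, 1, 0); (0, 3, 0, 1, 0))


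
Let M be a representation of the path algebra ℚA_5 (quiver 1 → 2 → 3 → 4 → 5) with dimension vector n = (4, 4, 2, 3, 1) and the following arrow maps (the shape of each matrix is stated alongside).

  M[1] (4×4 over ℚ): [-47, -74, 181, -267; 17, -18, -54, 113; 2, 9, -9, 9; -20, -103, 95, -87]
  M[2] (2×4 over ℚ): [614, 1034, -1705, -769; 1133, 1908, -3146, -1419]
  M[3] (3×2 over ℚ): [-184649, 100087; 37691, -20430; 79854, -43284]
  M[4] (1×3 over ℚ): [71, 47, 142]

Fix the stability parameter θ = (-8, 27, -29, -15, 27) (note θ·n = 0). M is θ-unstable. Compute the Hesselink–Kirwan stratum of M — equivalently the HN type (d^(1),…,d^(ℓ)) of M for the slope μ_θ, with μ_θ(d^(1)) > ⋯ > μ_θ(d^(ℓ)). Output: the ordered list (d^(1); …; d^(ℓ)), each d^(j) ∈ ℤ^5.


Interval decomposition of M: I[1,2]^2, I[1,4], I[1,5], I[4,4].
HN type (ℓ=4): μ^(1)=27; μ^(2)=-17/3; μ^(3)=-8; μ^(4)=-15

((0, 2, 0, 0, 1); (0, 2, 2, 2, 0); (4, 0, 0, 0, 0); (0, 0, 0, 1, 0))


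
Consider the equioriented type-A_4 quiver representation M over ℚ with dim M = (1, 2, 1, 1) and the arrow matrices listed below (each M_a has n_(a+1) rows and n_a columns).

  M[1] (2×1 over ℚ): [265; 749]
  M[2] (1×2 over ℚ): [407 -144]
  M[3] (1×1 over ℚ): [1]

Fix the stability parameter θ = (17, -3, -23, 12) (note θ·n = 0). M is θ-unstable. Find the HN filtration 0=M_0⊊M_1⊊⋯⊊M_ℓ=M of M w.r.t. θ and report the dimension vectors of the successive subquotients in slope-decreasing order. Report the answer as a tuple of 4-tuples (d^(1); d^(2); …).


Via rank(M_{q-1}∘⋯∘M_p): M ≅ I[1,4], I[2,2].
μ_θ-semistable layers: μ^(1)=12; μ^(2)=-3

((0, 0, 0, 1); (1, 2, 1, 0))


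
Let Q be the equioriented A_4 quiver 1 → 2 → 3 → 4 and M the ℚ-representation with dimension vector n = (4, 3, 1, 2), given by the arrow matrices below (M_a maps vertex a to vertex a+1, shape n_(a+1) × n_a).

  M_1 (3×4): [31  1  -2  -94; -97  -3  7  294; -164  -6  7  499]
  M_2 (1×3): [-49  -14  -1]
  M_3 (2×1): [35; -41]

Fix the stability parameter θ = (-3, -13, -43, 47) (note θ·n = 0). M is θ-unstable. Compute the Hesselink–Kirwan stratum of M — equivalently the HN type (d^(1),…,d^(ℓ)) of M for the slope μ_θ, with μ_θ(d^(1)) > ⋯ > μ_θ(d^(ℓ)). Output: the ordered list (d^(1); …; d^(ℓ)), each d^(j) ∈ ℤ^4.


Barcode: M ≅ I[1,1], I[1,2]^2, I[1,4], I[4,4]. HN layers by μ_θ (4 steps, strictly decreasing):
  μ^(1)=47; μ^(2)=-3; μ^(3)=-8; μ^(4)=-59/3

((0, 0, 0, 2); (1, 0, 0, 0); (2, 2, 0, 0); (1, 1, 1, 0))


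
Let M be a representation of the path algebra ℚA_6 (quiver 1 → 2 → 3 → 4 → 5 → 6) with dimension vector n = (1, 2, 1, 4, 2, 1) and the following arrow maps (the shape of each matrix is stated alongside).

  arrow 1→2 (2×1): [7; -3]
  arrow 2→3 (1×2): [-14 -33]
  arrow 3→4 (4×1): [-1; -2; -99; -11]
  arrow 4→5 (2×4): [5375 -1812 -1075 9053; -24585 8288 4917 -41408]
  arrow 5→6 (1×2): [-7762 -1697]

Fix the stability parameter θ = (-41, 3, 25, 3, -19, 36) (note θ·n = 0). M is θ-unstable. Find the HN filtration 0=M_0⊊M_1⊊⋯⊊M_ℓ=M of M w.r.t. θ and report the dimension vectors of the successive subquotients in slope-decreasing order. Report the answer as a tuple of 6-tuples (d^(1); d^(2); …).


Barcode: M ≅ I[1,5], I[2,2], I[4,4]^2, I[4,6]. HN layers by μ_θ (4 steps, strictly decreasing):
  μ^(1)=36; μ^(2)=3; μ^(3)=-8; μ^(4)=-41

((0, 0, 0, 0, 0, 1); (0, 2, 1, 3, 1, 0); (0, 0, 0, 1, 1, 0); (1, 0, 0, 0, 0, 0))


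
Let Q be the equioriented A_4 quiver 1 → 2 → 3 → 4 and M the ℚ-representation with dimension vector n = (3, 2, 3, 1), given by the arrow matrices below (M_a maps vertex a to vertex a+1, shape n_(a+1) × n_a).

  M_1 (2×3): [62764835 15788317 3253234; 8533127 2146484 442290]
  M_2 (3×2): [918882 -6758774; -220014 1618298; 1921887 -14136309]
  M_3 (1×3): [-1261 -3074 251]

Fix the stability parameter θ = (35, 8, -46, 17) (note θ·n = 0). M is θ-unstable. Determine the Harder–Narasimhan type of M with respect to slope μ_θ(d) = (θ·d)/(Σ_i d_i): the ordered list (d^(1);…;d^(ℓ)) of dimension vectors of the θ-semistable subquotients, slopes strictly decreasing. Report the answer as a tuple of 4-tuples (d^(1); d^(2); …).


Interval decomposition of M: I[1,1], I[1,2], I[1,4], I[3,3]^2.
HN type (ℓ=5): μ^(1)=35; μ^(2)=43/2; μ^(3)=17; μ^(4)=-1; μ^(5)=-46

((1, 0, 0, 0); (1, 1, 0, 0); (0, 0, 0, 1); (1, 1, 1, 0); (0, 0, 2, 0))


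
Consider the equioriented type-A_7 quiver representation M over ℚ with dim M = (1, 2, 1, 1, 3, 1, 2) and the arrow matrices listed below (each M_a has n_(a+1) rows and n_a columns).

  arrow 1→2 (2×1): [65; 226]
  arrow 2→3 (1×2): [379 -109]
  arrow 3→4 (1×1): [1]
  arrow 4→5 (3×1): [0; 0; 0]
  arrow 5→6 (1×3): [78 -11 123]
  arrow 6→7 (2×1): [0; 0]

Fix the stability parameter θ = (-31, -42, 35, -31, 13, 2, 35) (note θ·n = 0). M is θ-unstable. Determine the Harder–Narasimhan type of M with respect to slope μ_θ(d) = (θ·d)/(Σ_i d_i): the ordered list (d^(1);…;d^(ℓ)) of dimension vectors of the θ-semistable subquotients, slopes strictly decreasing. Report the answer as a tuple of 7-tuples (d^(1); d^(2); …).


Via rank(M_{q-1}∘⋯∘M_p): M ≅ I[1,4], I[2,2], I[5,5]^2, I[5,6], I[7,7]^2.
μ_θ-semistable layers: μ^(1)=35; μ^(2)=13; μ^(3)=15/2; μ^(4)=2; μ^(5)=-73/2; μ^(6)=-42

((0, 0, 0, 0, 0, 0, 2); (0, 0, 0, 0, 2, 0, 0); (0, 0, 0, 0, 1, 1, 0); (0, 0, 1, 1, 0, 0, 0); (1, 1, 0, 0, 0, 0, 0); (0, 1, 0, 0, 0, 0, 0))


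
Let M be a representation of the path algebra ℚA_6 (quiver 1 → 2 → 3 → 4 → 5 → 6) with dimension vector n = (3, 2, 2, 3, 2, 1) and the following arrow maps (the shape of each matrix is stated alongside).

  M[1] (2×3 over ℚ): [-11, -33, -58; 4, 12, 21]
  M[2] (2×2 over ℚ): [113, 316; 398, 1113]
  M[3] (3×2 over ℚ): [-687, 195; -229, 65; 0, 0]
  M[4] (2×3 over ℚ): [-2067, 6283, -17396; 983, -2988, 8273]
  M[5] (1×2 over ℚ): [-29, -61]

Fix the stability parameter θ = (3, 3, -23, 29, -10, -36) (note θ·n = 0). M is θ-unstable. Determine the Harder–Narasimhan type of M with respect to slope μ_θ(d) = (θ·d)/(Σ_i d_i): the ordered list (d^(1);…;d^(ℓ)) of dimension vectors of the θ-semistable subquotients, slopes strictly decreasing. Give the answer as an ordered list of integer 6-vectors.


Via rank(M_{q-1}∘⋯∘M_p): M ≅ I[1,1], I[1,3], I[1,6], I[4,4], I[4,5].
μ_θ-semistable layers: μ^(1)=29; μ^(2)=19/2; μ^(3)=3; μ^(4)=-17/3

((0, 0, 0, 1, 0, 0); (0, 0, 0, 1, 1, 0); (1, 0, 0, 0, 0, 0); (2, 2, 2, 1, 1, 1))


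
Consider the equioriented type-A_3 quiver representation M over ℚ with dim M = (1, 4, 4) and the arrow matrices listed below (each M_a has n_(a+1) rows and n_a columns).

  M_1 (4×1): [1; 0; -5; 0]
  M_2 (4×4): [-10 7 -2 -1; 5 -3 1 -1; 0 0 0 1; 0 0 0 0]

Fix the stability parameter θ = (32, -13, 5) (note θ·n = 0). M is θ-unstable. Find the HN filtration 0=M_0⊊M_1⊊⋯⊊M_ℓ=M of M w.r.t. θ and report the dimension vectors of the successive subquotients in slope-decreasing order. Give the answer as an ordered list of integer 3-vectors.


Via rank(M_{q-1}∘⋯∘M_p): M ≅ I[1,2], I[2,3]^3, I[3,3].
μ_θ-semistable layers: μ^(1)=19/2; μ^(2)=5; μ^(3)=-13

((1, 1, 0); (0, 0, 4); (0, 3, 0))


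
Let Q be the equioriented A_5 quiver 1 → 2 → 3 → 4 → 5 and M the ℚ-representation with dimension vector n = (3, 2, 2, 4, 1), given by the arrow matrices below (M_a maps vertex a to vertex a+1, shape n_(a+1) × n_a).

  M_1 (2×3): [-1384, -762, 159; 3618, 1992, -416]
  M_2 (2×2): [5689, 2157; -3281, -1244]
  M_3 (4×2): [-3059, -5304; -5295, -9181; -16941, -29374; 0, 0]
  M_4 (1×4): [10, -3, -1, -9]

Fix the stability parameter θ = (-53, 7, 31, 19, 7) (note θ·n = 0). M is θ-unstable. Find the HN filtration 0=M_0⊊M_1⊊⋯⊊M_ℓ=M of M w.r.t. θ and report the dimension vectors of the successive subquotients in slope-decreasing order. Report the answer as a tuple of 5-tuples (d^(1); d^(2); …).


Via rank(M_{q-1}∘⋯∘M_p): M ≅ I[1,1], I[1,4], I[1,5], I[4,4]^2.
μ_θ-semistable layers: μ^(1)=25; μ^(2)=19; μ^(3)=7; μ^(4)=-53

((0, 0, 1, 1, 0); (0, 0, 1, 3, 1); (0, 2, 0, 0, 0); (3, 0, 0, 0, 0))


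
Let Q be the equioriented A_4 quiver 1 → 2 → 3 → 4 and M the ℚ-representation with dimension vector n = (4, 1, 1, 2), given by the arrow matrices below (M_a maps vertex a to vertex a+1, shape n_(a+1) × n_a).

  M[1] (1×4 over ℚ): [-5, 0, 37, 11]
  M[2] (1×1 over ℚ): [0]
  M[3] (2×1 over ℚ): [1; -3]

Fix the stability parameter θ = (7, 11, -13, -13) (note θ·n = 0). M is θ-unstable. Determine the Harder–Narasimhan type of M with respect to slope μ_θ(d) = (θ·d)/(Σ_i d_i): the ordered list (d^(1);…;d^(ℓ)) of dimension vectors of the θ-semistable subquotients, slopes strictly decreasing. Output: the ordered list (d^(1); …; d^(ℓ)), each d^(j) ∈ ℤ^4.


Interval decomposition of M: I[1,1]^3, I[1,2], I[3,4], I[4,4].
HN type (ℓ=3): μ^(1)=11; μ^(2)=7; μ^(3)=-13

((0, 1, 0, 0); (4, 0, 0, 0); (0, 0, 1, 2))


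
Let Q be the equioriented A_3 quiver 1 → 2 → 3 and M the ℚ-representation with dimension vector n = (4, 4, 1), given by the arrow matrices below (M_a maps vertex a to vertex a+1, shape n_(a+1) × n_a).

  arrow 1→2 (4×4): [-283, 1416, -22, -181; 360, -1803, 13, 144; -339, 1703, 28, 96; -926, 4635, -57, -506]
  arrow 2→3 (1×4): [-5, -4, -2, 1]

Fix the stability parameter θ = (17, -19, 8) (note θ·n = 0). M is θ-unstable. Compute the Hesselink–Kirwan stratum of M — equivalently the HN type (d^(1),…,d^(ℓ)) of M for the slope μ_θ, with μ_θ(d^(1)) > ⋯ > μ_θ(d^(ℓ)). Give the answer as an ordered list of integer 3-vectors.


Barcode: M ≅ I[1,1], I[1,2]^2, I[1,3], I[2,2]. HN layers by μ_θ (4 steps, strictly decreasing):
  μ^(1)=17; μ^(2)=8; μ^(3)=-1; μ^(4)=-19

((1, 0, 0); (0, 0, 1); (3, 3, 0); (0, 1, 0))


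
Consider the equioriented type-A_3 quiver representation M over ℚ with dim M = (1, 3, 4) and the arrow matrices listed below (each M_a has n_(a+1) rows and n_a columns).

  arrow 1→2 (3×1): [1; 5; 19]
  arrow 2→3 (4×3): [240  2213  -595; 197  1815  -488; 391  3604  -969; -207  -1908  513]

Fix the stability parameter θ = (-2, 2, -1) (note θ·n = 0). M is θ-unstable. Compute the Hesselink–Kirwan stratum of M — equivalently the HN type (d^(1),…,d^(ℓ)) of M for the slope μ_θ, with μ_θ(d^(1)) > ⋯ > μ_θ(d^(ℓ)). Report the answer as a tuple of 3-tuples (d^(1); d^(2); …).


Interval decomposition of M: I[1,2], I[2,3]^2, I[3,3]^2.
HN type (ℓ=4): μ^(1)=2; μ^(2)=1/2; μ^(3)=-1; μ^(4)=-2

((0, 1, 0); (0, 2, 2); (0, 0, 2); (1, 0, 0))


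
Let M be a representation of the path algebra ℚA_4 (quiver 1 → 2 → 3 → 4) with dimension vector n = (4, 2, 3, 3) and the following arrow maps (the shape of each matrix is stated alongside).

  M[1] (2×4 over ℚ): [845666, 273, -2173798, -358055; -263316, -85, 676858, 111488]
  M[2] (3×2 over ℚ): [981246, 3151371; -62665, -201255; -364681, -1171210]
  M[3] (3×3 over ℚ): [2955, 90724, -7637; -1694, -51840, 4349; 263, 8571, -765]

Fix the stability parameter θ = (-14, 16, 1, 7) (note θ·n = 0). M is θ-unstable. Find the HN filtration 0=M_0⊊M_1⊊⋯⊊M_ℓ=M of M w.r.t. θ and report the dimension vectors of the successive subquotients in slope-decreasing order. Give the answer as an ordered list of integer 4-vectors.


Interval decomposition of M: I[1,1]^2, I[1,4]^2, I[3,4].
HN type (ℓ=4): μ^(1)=8; μ^(2)=7; μ^(3)=1; μ^(4)=-14

((0, 2, 2, 2); (0, 0, 0, 1); (0, 0, 1, 0); (4, 0, 0, 0))


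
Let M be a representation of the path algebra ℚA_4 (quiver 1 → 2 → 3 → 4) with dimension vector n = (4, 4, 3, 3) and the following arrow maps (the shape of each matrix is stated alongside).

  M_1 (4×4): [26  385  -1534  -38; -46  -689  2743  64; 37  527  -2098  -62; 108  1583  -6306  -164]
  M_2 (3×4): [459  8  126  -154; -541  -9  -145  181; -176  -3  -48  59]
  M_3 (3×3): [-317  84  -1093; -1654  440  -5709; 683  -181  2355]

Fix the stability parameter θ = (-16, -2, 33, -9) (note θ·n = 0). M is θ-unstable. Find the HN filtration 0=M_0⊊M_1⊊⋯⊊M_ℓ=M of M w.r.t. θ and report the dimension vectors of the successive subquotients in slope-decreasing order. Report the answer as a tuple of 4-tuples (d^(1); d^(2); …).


Via rank(M_{q-1}∘⋯∘M_p): M ≅ I[1,2], I[1,4]^3.
μ_θ-semistable layers: μ^(1)=12; μ^(2)=-2; μ^(3)=-16

((0, 0, 3, 3); (0, 4, 0, 0); (4, 0, 0, 0))


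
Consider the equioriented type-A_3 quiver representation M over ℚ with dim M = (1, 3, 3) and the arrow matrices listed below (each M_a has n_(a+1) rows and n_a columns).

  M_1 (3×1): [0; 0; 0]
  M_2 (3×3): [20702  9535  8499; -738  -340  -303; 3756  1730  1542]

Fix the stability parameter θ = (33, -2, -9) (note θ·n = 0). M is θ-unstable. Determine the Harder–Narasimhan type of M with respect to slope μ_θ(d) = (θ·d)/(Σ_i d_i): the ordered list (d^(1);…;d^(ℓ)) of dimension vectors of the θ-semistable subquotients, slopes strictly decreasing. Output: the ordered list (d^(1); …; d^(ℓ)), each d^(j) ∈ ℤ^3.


Interval decomposition of M: I[1,1], I[2,2], I[2,3]^2, I[3,3].
HN type (ℓ=4): μ^(1)=33; μ^(2)=-2; μ^(3)=-11/2; μ^(4)=-9

((1, 0, 0); (0, 1, 0); (0, 2, 2); (0, 0, 1))


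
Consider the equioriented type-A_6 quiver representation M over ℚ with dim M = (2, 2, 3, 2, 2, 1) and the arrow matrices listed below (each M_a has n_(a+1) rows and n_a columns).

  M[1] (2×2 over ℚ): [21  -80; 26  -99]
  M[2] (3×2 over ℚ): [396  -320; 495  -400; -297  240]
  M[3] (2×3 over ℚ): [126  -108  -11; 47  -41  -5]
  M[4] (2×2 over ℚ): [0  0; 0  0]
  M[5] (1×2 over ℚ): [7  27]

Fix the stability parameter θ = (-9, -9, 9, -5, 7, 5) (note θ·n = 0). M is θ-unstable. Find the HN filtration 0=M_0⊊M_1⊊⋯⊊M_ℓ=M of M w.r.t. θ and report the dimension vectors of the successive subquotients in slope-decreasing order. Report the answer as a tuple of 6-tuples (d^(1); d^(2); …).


Interval decomposition of M: I[1,2], I[1,4], I[3,3], I[3,4], I[5,5], I[5,6].
HN type (ℓ=5): μ^(1)=9; μ^(2)=7; μ^(3)=6; μ^(4)=2; μ^(5)=-9

((0, 0, 1, 0, 0, 0); (0, 0, 0, 0, 1, 0); (0, 0, 0, 0, 1, 1); (0, 0, 2, 2, 0, 0); (2, 2, 0, 0, 0, 0))


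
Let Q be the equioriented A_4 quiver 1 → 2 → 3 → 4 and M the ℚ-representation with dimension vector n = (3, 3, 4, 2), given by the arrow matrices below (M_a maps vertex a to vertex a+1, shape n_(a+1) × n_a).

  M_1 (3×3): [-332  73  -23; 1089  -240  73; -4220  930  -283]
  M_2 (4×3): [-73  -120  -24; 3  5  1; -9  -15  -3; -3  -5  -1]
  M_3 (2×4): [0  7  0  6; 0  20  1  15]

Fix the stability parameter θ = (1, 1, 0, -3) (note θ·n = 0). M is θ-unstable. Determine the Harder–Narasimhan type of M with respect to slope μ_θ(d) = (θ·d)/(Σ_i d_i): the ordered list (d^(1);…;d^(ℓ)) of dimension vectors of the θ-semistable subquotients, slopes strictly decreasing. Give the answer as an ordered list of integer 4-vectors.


Interval decomposition of M: I[1,2], I[1,3], I[1,4], I[3,3], I[3,4].
HN type (ℓ=5): μ^(1)=1; μ^(2)=2/3; μ^(3)=0; μ^(4)=-1/4; μ^(5)=-3/2

((1, 1, 0, 0); (1, 1, 1, 0); (0, 0, 1, 0); (1, 1, 1, 1); (0, 0, 1, 1))


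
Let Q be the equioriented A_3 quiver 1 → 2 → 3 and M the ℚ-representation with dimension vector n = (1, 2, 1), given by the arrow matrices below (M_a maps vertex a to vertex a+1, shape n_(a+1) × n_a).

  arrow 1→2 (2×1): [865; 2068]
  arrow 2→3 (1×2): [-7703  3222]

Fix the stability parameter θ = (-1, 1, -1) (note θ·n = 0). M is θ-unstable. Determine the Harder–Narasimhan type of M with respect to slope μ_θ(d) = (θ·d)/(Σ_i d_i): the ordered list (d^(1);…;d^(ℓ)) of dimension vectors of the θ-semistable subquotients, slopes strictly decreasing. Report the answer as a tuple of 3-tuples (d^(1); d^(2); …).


Via rank(M_{q-1}∘⋯∘M_p): M ≅ I[1,3], I[2,2].
μ_θ-semistable layers: μ^(1)=1; μ^(2)=0; μ^(3)=-1

((0, 1, 0); (0, 1, 1); (1, 0, 0))


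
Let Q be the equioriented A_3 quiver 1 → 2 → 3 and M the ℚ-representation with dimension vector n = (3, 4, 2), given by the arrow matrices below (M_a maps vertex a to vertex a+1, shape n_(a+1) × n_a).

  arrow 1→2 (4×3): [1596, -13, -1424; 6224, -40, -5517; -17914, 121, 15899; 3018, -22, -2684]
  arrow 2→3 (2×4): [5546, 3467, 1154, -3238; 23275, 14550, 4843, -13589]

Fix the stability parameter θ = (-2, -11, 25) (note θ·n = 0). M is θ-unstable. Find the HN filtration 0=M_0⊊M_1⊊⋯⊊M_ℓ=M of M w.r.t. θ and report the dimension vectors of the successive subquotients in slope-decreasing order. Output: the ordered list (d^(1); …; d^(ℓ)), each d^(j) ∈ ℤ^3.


Interval decomposition of M: I[1,2], I[1,3]^2, I[2,2].
HN type (ℓ=3): μ^(1)=25; μ^(2)=-13/2; μ^(3)=-11

((0, 0, 2); (3, 3, 0); (0, 1, 0))


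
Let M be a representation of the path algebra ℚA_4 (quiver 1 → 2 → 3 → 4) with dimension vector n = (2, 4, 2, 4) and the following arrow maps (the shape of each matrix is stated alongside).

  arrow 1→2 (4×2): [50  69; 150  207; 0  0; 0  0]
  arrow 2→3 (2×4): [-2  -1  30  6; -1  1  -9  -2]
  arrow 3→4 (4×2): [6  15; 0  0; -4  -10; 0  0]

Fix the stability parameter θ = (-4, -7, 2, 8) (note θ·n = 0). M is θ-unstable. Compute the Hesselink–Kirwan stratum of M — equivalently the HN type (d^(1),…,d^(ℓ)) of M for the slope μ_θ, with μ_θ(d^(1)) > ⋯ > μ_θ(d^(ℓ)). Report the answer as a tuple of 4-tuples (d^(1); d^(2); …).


Barcode: M ≅ I[1,1], I[1,3], I[2,2]^2, I[2,4], I[4,4]^3. HN layers by μ_θ (5 steps, strictly decreasing):
  μ^(1)=8; μ^(2)=2; μ^(3)=-4; μ^(4)=-11/2; μ^(5)=-7

((0, 0, 0, 4); (0, 0, 2, 0); (1, 0, 0, 0); (1, 1, 0, 0); (0, 3, 0, 0))
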